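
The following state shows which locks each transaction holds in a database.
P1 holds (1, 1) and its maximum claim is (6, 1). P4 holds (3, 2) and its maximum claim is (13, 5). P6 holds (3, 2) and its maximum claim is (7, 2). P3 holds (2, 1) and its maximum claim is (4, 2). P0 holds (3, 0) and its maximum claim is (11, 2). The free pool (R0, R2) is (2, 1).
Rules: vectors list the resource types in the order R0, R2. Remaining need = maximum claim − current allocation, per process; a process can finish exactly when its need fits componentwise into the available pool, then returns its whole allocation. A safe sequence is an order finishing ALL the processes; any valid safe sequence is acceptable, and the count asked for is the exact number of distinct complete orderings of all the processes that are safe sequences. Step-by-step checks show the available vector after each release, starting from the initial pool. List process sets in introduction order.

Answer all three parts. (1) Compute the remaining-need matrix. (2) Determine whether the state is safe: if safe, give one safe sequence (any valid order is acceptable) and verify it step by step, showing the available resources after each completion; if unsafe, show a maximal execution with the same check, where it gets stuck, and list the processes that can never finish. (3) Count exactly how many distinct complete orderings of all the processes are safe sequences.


(1) Remaining need (order R0, R2):
  P1: (5, 0)
  P4: (10, 3)
  P6: (4, 0)
  P3: (2, 1)
  P0: (8, 2)
(2) SAFE — a valid safe sequence is P3, P6, P1, P0, P4.
Key observation: the order's first zero-slack moment is P3 ((2, 1) needed, (2, 1) free — a requested resource with nothing to spare).
Step-by-step check:
  pool = (2, 1)
  P3: need (2, 1) fits (2, 1); releases (2, 1), pool now (4, 2)
  P6: need (4, 0) fits (4, 2); releases (3, 2), pool now (7, 4)
  P1: need (5, 0) fits (7, 4); releases (1, 1), pool now (8, 5)
  P0: need (8, 2) fits (8, 5); releases (3, 0), pool now (11, 5)
  P4: need (10, 3) fits (11, 5); releases (3, 2), pool now (14, 7)
(3) Precisely 1 of the possible complete orderings is a safe sequence.


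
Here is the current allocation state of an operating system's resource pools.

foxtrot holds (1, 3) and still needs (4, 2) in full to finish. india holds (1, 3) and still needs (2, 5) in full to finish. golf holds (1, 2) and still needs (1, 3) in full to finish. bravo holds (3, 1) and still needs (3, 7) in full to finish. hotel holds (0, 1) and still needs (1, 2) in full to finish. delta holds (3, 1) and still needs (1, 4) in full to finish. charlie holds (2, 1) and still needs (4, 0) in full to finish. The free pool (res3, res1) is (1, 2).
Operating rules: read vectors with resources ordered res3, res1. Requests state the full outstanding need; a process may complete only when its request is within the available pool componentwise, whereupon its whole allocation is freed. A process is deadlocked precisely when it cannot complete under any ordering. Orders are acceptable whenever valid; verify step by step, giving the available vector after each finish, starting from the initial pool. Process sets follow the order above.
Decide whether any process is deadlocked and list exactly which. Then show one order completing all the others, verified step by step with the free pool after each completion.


The deadlocked set is empty.
Key observation: no deadlock: hotel fits now, and the freed resources carry the rest through.
One completion order for the rest: hotel, golf, delta, india, foxtrot, bravo, charlie. Walking it through:
  pool = (1, 2)
  hotel: need (1, 2) fits (1, 2); releases (0, 1), pool now (1, 3)
  golf: need (1, 3) fits (1, 3); releases (1, 2), pool now (2, 5)
  delta: need (1, 4) fits (2, 5); releases (3, 1), pool now (5, 6)
  india: need (2, 5) fits (5, 6); releases (1, 3), pool now (6, 9)
  foxtrot: need (4, 2) fits (6, 9); releases (1, 3), pool now (7, 12)
  bravo: need (3, 7) fits (7, 12); releases (3, 1), pool now (10, 13)
  charlie: need (4, 0) fits (10, 13); releases (2, 1), pool now (12, 14)


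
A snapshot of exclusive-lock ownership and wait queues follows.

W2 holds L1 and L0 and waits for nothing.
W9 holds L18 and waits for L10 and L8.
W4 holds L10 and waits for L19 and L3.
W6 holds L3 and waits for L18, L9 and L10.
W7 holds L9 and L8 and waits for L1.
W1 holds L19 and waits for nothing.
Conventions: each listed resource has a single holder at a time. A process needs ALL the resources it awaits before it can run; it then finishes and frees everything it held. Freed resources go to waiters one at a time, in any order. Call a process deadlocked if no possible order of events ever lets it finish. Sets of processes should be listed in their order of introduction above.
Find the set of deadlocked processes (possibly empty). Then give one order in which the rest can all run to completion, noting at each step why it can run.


Deadlocked: W9, W4 and W6.
Key observation: nobody on the ring W9 -> W4 -> W6 -> W9 can start until another member finishes, which never happens; no other process is dragged down with it.
One completion order for the rest: W2, W7, W1.
Walking it through:
  run W2 (it waits on nothing); releases L1 and L0
  W7: everything it awaited (L1) is free; runs, freeing L9 and L8
  run W1 (it waits on nothing); releases L19


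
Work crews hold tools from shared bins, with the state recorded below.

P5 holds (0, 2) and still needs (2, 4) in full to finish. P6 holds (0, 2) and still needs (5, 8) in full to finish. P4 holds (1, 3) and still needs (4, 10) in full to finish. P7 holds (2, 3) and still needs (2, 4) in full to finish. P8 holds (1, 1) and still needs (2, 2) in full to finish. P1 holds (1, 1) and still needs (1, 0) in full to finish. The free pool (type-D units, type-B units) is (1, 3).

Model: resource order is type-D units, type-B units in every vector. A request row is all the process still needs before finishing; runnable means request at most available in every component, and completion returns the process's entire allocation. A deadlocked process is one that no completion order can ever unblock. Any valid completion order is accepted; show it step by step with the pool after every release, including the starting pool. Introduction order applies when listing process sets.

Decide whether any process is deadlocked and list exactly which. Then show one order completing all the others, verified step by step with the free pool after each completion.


The deadlocked set is empty.
Key observation: there is always a runnable process — P1 first — so the state unwinds completely.
One completion order for the rest: P1, P8, P7, P6, P5, P4. Step-by-step check:
  pool = (1, 3)
  run P1 (needs (1, 0), free (1, 3)); after release of (1, 1) the pool is (2, 4)
  run P8 (needs (2, 2), free (2, 4)); after release of (1, 1) the pool is (3, 5)
  run P7 (needs (2, 4), free (3, 5)); after release of (2, 3) the pool is (5, 8)
  run P6 (needs (5, 8), free (5, 8)); after release of (0, 2) the pool is (5, 10)
  run P5 (needs (2, 4), free (5, 10)); after release of (0, 2) the pool is (5, 12)
  run P4 (needs (4, 10), free (5, 12)); after release of (1, 3) the pool is (6, 15)


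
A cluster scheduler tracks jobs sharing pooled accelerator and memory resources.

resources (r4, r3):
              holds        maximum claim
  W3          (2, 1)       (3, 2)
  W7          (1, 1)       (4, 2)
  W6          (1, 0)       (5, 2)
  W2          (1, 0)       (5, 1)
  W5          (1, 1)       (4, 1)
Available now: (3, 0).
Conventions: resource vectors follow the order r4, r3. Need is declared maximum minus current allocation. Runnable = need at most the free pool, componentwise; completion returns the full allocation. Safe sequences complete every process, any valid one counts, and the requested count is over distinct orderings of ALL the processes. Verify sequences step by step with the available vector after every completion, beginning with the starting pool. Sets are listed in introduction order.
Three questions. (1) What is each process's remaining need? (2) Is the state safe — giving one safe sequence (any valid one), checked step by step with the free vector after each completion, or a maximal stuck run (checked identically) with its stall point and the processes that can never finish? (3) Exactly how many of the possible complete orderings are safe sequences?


(1) Outstanding need per process (order r4, r3):
  W3: (1, 1)
  W7: (3, 1)
  W6: (4, 2)
  W2: (4, 1)
  W5: (3, 0)
(2) SAFE — a valid safe sequence is W5, W7, W2, W6, W3.
Key observation: W5 marks the first exact bind of the order: its need (3, 0) fits the free (3, 0) with zero slack on a requested resource.
Verifying each step:
  pool = (3, 0)
  W5: need (3, 0) fits (3, 0); releases (1, 1), pool now (4, 1)
  W7: need (3, 1) fits (4, 1); releases (1, 1), pool now (5, 2)
  W2: need (4, 1) fits (5, 2); releases (1, 0), pool now (6, 2)
  W6: need (4, 2) fits (6, 2); releases (1, 0), pool now (7, 2)
  W3: need (1, 1) fits (7, 2); releases (2, 1), pool now (9, 3)
(3) Precisely 16 of the possible complete orderings are safe sequences.


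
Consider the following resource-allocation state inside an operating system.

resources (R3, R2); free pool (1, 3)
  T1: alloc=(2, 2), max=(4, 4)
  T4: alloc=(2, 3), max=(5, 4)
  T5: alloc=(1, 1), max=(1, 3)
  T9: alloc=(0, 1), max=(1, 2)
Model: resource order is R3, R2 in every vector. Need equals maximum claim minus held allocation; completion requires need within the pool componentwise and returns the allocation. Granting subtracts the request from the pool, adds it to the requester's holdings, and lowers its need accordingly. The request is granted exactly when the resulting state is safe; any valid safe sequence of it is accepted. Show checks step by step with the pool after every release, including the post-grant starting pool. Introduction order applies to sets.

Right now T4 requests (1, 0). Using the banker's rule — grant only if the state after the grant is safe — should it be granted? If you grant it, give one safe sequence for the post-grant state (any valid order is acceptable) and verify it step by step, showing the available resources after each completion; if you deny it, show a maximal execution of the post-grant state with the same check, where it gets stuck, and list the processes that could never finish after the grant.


DENY: after the grant no complete ordering would exist.
Key observation: once T5, T9 finish, the pool peaks at (1, 5) — and every remaining process still needs more R3 than that.
After a pretend grant, a maximal execution: T5, T9 — then nothing else fits. Verifying each step:
  pool = (0, 3)
  T5: need (0, 2) fits (0, 3); releases (1, 1), pool now (1, 4)
  T9: need (1, 1) fits (1, 4); releases (0, 1), pool now (1, 5)
  blocked: T1 wants (2, 2), pool (1, 5) — not enough R3
  blocked: T4 wants (2, 1), pool (1, 5) — not enough R3
Post-grant, the permanently blocked set is T1 and T4.


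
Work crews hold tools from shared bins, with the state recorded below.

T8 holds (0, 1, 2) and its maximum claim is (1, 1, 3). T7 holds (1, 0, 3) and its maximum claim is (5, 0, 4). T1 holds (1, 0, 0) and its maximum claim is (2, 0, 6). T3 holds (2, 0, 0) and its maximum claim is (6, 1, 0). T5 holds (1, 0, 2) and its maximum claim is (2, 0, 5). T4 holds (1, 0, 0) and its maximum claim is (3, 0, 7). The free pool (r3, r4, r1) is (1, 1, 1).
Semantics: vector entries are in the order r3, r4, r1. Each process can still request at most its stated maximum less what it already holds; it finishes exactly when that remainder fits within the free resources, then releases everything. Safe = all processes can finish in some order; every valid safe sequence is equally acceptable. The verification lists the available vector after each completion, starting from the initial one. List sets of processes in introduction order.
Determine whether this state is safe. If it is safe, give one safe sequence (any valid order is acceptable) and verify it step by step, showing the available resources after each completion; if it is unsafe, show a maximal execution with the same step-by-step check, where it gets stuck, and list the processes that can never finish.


UNSAFE.
Key observation: after T8, T5 the pool peaks at (2, 2, 5), and each blocked process is short somewhere: T7 on r3; T1 on r1; T3 on r3; T4 on r1.
A maximal execution: T8, T5 — then nothing else fits. Check, step by step:
  pool = (1, 1, 1)
  T8 needs (1, 0, 1) <= (1, 1, 1) -> finishes; pool += (0, 1, 2) = (1, 2, 3)
  T5 needs (1, 0, 3) <= (1, 2, 3) -> finishes; pool += (1, 0, 2) = (2, 2, 5)
  T7 still needs (4, 0, 1) but only (2, 2, 5) is free — short on r3
  T1 still needs (1, 0, 6) but only (2, 2, 5) is free — short on r1
  T3 still needs (4, 1, 0) but only (2, 2, 5) is free — short on r3
  T4 still needs (2, 0, 7) but only (2, 2, 5) is free — short on r1
Permanently blocked: T7, T1, T3 and T4.


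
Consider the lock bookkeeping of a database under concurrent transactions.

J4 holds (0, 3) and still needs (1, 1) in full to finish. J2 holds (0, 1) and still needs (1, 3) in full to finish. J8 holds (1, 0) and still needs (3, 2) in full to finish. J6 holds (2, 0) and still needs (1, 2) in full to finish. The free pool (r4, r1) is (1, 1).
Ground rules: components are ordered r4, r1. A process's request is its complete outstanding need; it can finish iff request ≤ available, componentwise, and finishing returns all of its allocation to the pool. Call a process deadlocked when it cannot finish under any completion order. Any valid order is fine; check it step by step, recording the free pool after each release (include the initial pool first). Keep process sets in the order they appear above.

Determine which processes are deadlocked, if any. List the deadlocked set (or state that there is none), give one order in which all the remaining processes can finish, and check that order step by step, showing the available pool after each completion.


Nothing here is deadlocked.
Key observation: the pool covers J4 at once, and every later process fits after earlier releases.
One completion order for the rest: J4, J6, J8, J2. Verifying each step:
  pool = (1, 1)
  J4: need (1, 1) fits (1, 1); releases (0, 3), pool now (1, 4)
  J6: need (1, 2) fits (1, 4); releases (2, 0), pool now (3, 4)
  J8: need (3, 2) fits (3, 4); releases (1, 0), pool now (4, 4)
  J2: need (1, 3) fits (4, 4); releases (0, 1), pool now (4, 5)


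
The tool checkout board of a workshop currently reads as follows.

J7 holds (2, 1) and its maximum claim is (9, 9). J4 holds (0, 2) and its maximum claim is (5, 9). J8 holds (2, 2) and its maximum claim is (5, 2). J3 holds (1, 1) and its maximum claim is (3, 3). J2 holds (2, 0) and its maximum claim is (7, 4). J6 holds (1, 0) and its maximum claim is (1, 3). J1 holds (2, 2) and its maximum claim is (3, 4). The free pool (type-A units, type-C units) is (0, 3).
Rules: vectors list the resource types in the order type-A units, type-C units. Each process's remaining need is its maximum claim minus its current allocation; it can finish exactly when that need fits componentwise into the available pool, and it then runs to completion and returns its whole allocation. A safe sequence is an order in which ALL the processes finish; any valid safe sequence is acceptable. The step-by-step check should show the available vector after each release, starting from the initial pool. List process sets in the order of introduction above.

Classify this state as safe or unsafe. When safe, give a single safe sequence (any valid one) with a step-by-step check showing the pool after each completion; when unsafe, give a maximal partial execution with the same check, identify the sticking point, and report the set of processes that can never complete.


The state is SAFE; one workable sequence: J6, J1, J8, J4, J3, J2, J7.
Key observation: J6 marks the first exact bind of the order: its need (0, 3) fits the free (0, 3) with zero slack on a requested resource.
Step-by-step check:
  pool = (0, 3)
  run J6 (needs (0, 3), free (0, 3)); after release of (1, 0) the pool is (1, 3)
  run J1 (needs (1, 2), free (1, 3)); after release of (2, 2) the pool is (3, 5)
  run J8 (needs (3, 0), free (3, 5)); after release of (2, 2) the pool is (5, 7)
  run J4 (needs (5, 7), free (5, 7)); after release of (0, 2) the pool is (5, 9)
  run J3 (needs (2, 2), free (5, 9)); after release of (1, 1) the pool is (6, 10)
  run J2 (needs (5, 4), free (6, 10)); after release of (2, 0) the pool is (8, 10)
  run J7 (needs (7, 8), free (8, 10)); after release of (2, 1) the pool is (10, 11)


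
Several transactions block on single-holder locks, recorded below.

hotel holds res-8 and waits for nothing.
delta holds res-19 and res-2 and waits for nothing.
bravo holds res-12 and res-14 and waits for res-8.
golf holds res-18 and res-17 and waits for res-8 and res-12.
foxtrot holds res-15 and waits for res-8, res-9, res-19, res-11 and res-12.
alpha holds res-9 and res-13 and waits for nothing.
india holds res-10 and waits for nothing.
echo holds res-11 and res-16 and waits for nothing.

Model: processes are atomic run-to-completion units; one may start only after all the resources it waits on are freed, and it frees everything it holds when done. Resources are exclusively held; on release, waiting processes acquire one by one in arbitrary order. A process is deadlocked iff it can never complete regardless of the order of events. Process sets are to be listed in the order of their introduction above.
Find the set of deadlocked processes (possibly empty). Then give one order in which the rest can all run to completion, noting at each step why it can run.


The deadlocked set is empty.
Key observation: although several processes wait, no cycle exists — each chain bottoms out at a free runner.
The rest can finish in the order hotel, alpha, bravo, golf, delta, echo, india, foxtrot.
Check, step by step:
  run hotel (it waits on nothing); releases res-8
  run alpha (it waits on nothing); releases res-9 and res-13
  bravo waits on res-8 — all released -> runs and releases res-12 and res-14
  golf waits on res-8 and res-12 — all released -> runs and releases res-18 and res-17
  run delta (it waits on nothing); releases res-19 and res-2
  run echo (it waits on nothing); releases res-11 and res-16
  run india (it waits on nothing); releases res-10
  foxtrot waits on res-8, res-9, res-19, res-11 and res-12 — all released -> runs and releases res-15


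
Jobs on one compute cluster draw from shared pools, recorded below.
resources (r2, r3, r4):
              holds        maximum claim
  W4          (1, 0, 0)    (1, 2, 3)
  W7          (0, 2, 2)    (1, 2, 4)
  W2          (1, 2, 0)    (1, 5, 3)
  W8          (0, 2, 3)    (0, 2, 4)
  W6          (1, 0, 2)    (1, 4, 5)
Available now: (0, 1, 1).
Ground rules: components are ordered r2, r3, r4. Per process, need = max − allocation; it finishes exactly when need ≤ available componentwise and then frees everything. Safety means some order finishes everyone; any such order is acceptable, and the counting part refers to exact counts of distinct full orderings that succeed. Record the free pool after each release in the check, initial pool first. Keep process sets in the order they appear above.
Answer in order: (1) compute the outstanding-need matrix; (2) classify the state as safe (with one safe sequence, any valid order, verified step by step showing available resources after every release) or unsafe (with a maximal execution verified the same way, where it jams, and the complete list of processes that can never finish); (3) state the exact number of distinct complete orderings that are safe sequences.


(1) Remaining need (order r2, r3, r4):
  W4: (0, 2, 3)
  W7: (1, 0, 2)
  W2: (0, 3, 3)
  W8: (0, 0, 1)
  W6: (0, 4, 3)
(2) The state is SAFE; one workable sequence: W8, W4, W7, W6, W2.
Key observation: reading the order forward, W8 is the first process whose need (0, 0, 1) meets the free pool (0, 1, 1) exactly on a resource it requests.
Check, step by step:
  pool = (0, 1, 1)
  W8 needs (0, 0, 1) <= (0, 1, 1) -> finishes; pool += (0, 2, 3) = (0, 3, 4)
  W4 needs (0, 2, 3) <= (0, 3, 4) -> finishes; pool += (1, 0, 0) = (1, 3, 4)
  W7 needs (1, 0, 2) <= (1, 3, 4) -> finishes; pool += (0, 2, 2) = (1, 5, 6)
  W6 needs (0, 4, 3) <= (1, 5, 6) -> finishes; pool += (1, 0, 2) = (2, 5, 8)
  W2 needs (0, 3, 3) <= (2, 5, 8) -> finishes; pool += (1, 2, 0) = (3, 7, 8)
(3) Precisely 10 of the possible complete orderings are safe sequences.


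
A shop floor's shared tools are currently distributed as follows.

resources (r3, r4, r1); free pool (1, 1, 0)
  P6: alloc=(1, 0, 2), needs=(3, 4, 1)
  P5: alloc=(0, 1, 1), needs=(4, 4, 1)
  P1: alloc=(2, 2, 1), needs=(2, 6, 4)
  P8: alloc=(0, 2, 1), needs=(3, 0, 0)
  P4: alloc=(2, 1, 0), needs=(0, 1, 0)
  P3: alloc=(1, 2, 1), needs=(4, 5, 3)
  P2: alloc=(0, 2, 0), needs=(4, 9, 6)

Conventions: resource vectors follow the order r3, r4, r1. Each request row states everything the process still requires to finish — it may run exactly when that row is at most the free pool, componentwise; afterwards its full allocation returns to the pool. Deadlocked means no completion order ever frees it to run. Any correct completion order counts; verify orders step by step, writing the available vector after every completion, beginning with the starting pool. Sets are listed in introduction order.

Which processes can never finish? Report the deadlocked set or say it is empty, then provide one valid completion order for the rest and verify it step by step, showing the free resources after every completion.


No process is deadlocked.
Key observation: P4 leads a chain of completions in which each release enables another process.
One completion order for the rest: P4, P8, P6, P5, P3, P1, P2. Walking it through:
  pool = (1, 1, 0)
  run P4 (needs (0, 1, 0), free (1, 1, 0)); after release of (2, 1, 0) the pool is (3, 2, 0)
  run P8 (needs (3, 0, 0), free (3, 2, 0)); after release of (0, 2, 1) the pool is (3, 4, 1)
  run P6 (needs (3, 4, 1), free (3, 4, 1)); after release of (1, 0, 2) the pool is (4, 4, 3)
  run P5 (needs (4, 4, 1), free (4, 4, 3)); after release of (0, 1, 1) the pool is (4, 5, 4)
  run P3 (needs (4, 5, 3), free (4, 5, 4)); after release of (1, 2, 1) the pool is (5, 7, 5)
  run P1 (needs (2, 6, 4), free (5, 7, 5)); after release of (2, 2, 1) the pool is (7, 9, 6)
  run P2 (needs (4, 9, 6), free (7, 9, 6)); after release of (0, 2, 0) the pool is (7, 11, 6)


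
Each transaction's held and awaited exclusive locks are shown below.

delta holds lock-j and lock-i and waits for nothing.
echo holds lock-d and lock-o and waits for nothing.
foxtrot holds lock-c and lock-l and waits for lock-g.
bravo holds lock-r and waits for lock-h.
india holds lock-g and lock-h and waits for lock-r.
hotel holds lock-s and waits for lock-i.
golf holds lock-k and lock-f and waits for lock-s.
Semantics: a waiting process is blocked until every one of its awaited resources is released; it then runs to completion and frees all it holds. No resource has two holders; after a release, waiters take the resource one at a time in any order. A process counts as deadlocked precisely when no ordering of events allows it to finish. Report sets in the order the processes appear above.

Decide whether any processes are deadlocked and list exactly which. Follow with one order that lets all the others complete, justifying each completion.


Deadlocked: foxtrot, bravo and india.
Key observation: the waits loop around india -> bravo -> india with no way out; foxtrot waits into the deadlock from upstream.
The rest can finish in the order delta, hotel, echo, golf.
Walking it through:
  run delta (it waits on nothing); releases lock-j and lock-i
  hotel: everything it awaited (lock-i) is free; runs, freeing lock-s
  run echo (it waits on nothing); releases lock-d and lock-o
  golf: everything it awaited (lock-s) is free; runs, freeing lock-k and lock-f


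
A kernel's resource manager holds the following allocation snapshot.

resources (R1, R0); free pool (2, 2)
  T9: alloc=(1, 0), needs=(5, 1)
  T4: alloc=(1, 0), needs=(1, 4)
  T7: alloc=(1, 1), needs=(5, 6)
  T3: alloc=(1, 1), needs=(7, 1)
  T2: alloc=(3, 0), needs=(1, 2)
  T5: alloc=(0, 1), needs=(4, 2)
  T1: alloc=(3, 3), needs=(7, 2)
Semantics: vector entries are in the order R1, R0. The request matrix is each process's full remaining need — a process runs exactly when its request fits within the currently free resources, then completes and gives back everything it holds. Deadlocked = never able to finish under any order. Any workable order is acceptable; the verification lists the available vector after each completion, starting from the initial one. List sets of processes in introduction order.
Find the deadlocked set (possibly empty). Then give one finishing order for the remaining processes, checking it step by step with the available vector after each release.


Deadlocked set: T4, T7, T3 and T1.
Key observation: after T2, T9, T5 the pool peaks at (6, 3), and each blocked process is short somewhere: T4 on R0; T7 on R0; T3 on R1; T1 on R1.
The rest can finish in the order T2, T9, T5. Check, step by step:
  pool = (2, 2)
  T2: need (1, 2) fits (2, 2); releases (3, 0), pool now (5, 2)
  T9: need (5, 1) fits (5, 2); releases (1, 0), pool now (6, 2)
  T5: need (4, 2) fits (6, 2); releases (0, 1), pool now (6, 3)
None of the blocked processes ever fits:
  blocked: T4 wants (1, 4), pool (6, 3) — not enough R0
  blocked: T7 wants (5, 6), pool (6, 3) — not enough R0
  blocked: T3 wants (7, 1), pool (6, 3) — not enough R1
  blocked: T1 wants (7, 2), pool (6, 3) — not enough R1


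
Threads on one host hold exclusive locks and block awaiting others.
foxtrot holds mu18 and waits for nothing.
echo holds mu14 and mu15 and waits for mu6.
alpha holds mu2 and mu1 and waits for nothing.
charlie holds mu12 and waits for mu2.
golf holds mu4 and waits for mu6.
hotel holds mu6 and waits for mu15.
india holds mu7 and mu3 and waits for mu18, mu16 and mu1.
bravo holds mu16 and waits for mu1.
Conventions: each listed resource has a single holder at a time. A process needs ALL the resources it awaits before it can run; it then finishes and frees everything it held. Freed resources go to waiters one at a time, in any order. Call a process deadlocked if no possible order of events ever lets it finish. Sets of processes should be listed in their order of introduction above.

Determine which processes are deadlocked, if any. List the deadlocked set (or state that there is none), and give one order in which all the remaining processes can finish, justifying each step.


Deadlocked: echo, golf and hotel.
Key observation: the waits loop around echo -> hotel -> echo with no way out; golf waits into the deadlock from upstream.
One completion order for the rest: alpha, bravo, foxtrot, india, charlie.
Step-by-step check:
  alpha waits on nothing -> runs at once and releases mu2 and mu1
  bravo waits on mu1 — all released -> runs and releases mu16
  foxtrot waits on nothing -> runs at once and releases mu18
  india waits on mu18, mu16 and mu1 — all released -> runs and releases mu7 and mu3
  charlie waits on mu2 — all released -> runs and releases mu12


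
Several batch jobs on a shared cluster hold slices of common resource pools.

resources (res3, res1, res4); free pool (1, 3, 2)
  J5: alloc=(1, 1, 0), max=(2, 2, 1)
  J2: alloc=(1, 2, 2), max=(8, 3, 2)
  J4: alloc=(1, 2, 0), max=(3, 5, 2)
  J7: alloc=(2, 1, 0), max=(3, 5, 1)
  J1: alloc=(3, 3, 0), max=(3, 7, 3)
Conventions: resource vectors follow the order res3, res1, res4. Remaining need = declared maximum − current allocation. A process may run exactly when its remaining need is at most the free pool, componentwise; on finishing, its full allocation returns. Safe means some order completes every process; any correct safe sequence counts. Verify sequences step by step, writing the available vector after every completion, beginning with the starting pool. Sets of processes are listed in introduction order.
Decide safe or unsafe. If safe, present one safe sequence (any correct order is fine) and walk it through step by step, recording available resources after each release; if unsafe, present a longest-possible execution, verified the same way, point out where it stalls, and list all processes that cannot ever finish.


UNSAFE.
Key observation: after J5, J7, J4 the pool peaks at (5, 7, 2), and each blocked process is short somewhere: J2 on res3; J1 on res4.
Going as far as possible: J5, J7, J4; after that, nothing fits. Check, step by step:
  pool = (1, 3, 2)
  J5 needs (1, 1, 1) <= (1, 3, 2) -> finishes; pool += (1, 1, 0) = (2, 4, 2)
  J7 needs (1, 4, 1) <= (2, 4, 2) -> finishes; pool += (2, 1, 0) = (4, 5, 2)
  J4 needs (2, 3, 2) <= (4, 5, 2) -> finishes; pool += (1, 2, 0) = (5, 7, 2)
  J2 still needs (7, 1, 0) but only (5, 7, 2) is free — short on res3
  J1 still needs (0, 4, 3) but only (5, 7, 2) is free — short on res4
Never able to finish: J2 and J1.


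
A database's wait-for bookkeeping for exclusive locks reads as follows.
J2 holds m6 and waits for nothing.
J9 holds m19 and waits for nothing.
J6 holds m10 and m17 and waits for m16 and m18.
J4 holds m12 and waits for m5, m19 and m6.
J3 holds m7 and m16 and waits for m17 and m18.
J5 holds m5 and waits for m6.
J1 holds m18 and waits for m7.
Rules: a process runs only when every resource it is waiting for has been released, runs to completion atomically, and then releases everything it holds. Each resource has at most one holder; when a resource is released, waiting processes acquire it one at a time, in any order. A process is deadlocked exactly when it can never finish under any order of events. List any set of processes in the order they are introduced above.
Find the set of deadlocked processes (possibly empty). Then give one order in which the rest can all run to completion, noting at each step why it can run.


The deadlocked set is J6, J3 and J1.
Key observation: the knot is the closed ring of waits J6 -> J3 -> J6; J1 is caught in further circular waits.
One completion order for the rest: J9, J2, J5, J4.
Check, step by step:
  J9 waits on nothing -> runs at once and releases m19
  J2 waits on nothing -> runs at once and releases m6
  J5: everything it awaited (m6) is free; runs, freeing m5
  J4: everything it awaited (m5, m19 and m6) is free; runs, freeing m12


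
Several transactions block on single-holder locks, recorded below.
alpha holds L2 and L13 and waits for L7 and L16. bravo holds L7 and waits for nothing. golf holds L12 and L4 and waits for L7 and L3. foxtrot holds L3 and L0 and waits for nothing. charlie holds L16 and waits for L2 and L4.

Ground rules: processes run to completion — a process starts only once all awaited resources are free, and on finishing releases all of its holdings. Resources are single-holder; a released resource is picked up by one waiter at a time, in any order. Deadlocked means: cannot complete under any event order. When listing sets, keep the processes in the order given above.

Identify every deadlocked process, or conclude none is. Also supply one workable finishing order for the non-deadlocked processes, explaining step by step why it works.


The deadlocked set is alpha and charlie.
Key observation: the wait chain closes on itself along alpha -> charlie -> alpha; no other process is dragged down with it.
A valid finishing order for the others: foxtrot, bravo, golf.
Step-by-step check:
  foxtrot waits on nothing -> runs at once and releases L3 and L0
  bravo waits on nothing -> runs at once and releases L7
  run golf (all its waits — L7 and L3 — are resolved); releases L12 and L4


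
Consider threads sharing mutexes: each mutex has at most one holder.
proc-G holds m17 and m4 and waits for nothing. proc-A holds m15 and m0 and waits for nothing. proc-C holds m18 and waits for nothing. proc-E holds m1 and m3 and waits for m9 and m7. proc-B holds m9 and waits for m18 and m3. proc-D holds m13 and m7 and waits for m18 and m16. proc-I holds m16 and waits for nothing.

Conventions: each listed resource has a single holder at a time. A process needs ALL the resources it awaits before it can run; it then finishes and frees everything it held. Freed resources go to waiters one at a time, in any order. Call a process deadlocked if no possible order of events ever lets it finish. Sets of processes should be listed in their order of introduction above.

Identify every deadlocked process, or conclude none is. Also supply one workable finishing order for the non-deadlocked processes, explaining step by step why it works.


Deadlocked: proc-E and proc-B.
Key observation: nobody on the ring proc-E -> proc-B -> proc-E can start until another member finishes, which never happens; no other process is dragged down with it.
A valid finishing order for the others: proc-G, proc-A, proc-C, proc-I, proc-D.
Verifying each step:
  run proc-G (it waits on nothing); releases m17 and m4
  run proc-A (it waits on nothing); releases m15 and m0
  run proc-C (it waits on nothing); releases m18
  run proc-I (it waits on nothing); releases m16
  proc-D waits on m18 and m16 — all released -> runs and releases m13 and m7


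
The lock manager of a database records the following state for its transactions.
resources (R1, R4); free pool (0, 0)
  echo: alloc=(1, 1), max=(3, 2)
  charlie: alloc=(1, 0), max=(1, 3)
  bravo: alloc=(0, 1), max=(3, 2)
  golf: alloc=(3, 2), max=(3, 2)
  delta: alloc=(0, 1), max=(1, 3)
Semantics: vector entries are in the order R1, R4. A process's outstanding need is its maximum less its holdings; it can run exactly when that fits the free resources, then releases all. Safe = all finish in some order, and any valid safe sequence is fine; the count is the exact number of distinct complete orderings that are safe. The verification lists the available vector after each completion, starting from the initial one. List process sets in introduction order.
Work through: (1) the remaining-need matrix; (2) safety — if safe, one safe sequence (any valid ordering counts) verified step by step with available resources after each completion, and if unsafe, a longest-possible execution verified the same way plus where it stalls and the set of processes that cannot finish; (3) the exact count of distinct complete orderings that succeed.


(1) Outstanding need per process (order R1, R4):
  echo: (2, 1)
  charlie: (0, 3)
  bravo: (3, 1)
  golf: (0, 0)
  delta: (1, 2)
(2) SAFE. One safe sequence: golf, bravo, delta, charlie, echo.
Key observation: the first exact fit in this order is bravo — it needs (3, 1) with (3, 2) free, meeting a requested resource to the last unit.
Walking it through:
  pool = (0, 0)
  golf needs (0, 0) <= (0, 0) -> finishes; pool += (3, 2) = (3, 2)
  bravo needs (3, 1) <= (3, 2) -> finishes; pool += (0, 1) = (3, 3)
  delta needs (1, 2) <= (3, 3) -> finishes; pool += (0, 1) = (3, 4)
  charlie needs (0, 3) <= (3, 4) -> finishes; pool += (1, 0) = (4, 4)
  echo needs (2, 1) <= (4, 4) -> finishes; pool += (1, 1) = (5, 5)
(3) The exact count: 18 of the possible complete orderings are safe sequences.


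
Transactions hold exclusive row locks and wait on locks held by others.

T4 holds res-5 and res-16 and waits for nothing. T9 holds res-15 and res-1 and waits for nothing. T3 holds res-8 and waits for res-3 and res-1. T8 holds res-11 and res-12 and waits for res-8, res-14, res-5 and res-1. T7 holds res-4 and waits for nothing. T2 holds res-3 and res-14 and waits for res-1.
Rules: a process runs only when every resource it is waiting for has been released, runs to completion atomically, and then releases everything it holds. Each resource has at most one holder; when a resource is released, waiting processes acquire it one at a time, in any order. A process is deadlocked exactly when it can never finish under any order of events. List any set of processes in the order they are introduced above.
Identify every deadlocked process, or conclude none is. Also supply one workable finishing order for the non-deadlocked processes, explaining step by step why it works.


Nothing here is deadlocked.
Key observation: no waiting chain loops back on itself — every chain ends at a process that waits on nothing, so everyone eventually runs.
A valid finishing order for the others: T9, T4, T2, T3, T7, T8.
Check, step by step:
  T9 waits on nothing -> runs at once and releases res-15 and res-1
  T4 waits on nothing -> runs at once and releases res-5 and res-16
  run T2 (all its waits — res-1 — are resolved); releases res-3 and res-14
  run T3 (all its waits — res-3 and res-1 — are resolved); releases res-8
  T7 waits on nothing -> runs at once and releases res-4
  run T8 (all its waits — res-8, res-14, res-5 and res-1 — are resolved); releases res-11 and res-12


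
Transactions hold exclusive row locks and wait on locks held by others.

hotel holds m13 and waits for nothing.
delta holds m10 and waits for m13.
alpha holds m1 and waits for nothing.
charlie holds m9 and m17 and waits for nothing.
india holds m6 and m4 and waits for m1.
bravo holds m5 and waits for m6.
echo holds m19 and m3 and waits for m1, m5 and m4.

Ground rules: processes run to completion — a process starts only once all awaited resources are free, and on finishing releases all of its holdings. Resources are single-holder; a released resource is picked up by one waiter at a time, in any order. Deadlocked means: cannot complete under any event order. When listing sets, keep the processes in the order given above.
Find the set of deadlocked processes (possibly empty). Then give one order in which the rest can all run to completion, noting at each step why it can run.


The deadlocked set is empty.
Key observation: the waits form no ring: some process can always run, and its releases unblock the others one by one.
The rest can finish in the order alpha, charlie, hotel, delta, india, bravo, echo.
Verifying each step:
  alpha: no waits; runs immediately, freeing m1
  charlie: no waits; runs immediately, freeing m9 and m17
  hotel: no waits; runs immediately, freeing m13
  run delta (all its waits — m13 — are resolved); releases m10
  run india (all its waits — m1 — are resolved); releases m6 and m4
  run bravo (all its waits — m6 — are resolved); releases m5
  run echo (all its waits — m1, m5 and m4 — are resolved); releases m19 and m3


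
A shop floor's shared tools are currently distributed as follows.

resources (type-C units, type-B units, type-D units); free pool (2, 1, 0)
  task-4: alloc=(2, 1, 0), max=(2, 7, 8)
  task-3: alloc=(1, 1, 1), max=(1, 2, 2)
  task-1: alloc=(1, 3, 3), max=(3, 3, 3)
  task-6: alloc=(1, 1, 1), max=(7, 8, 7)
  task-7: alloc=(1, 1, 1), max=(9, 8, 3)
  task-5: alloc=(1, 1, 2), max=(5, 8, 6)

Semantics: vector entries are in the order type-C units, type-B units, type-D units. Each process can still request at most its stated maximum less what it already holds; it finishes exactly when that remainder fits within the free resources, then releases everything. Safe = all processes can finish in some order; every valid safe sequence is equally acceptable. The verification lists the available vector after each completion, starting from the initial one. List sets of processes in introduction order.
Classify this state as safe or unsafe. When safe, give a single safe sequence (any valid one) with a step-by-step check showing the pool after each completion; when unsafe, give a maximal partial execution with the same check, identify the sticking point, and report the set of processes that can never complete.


UNSAFE.
Key observation: even finishing task-1, task-3 leaves just (4, 5, 4) free — too little type-B units for any of the remaining processes.
A maximal execution: task-1, task-3 — then nothing else fits. Walking it through:
  pool = (2, 1, 0)
  task-1: need (2, 0, 0) fits (2, 1, 0); releases (1, 3, 3), pool now (3, 4, 3)
  task-3: need (0, 1, 1) fits (3, 4, 3); releases (1, 1, 1), pool now (4, 5, 4)
  task-4 still needs (0, 6, 8) but only (4, 5, 4) is free — short on type-B units and type-D units
  task-6 still needs (6, 7, 6) but only (4, 5, 4) is free — short on type-C units, type-B units and type-D units
  task-7 still needs (8, 7, 2) but only (4, 5, 4) is free — short on type-C units and type-B units
  task-5 still needs (4, 7, 4) but only (4, 5, 4) is free — short on type-B units
Never able to finish: task-4, task-6, task-7 and task-5.
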